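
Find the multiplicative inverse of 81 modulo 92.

Run the extended Euclidean algorithm:
92 = 1*81 + 11
81 = 7*11 + 4
11 = 2*4 + 3
4 = 1*3 + 1
3 = 3*1 + 0
gcd(81, 92) = 1, so the inverse exists.
Back-substitute for 1:
1 = 1*4 − 1*3
  = −1*11 + 3*4
  = 3*81 − 22*11
  = −22*92 + 25*81
So 81⁻¹ ≡ 25 (mod 92).

25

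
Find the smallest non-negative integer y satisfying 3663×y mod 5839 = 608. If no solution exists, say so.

gcd(3663, 5839) = 1, so a unique solution mod 5839 exists.
3663⁻¹ ≡ 1500 (mod 5839).
y ≡ 1500×608 ≡ 1116 (mod 5839).

1116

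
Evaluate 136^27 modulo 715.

27 in binary is 11011, i.e. 27 = 16 + 8 + 2 + 1.
136^1 ≡ 136 (mod 715)
136^2 ≡ 136^2 = 18496 ≡ 621 (mod 715)
136^4 ≡ 621^2 = 385641 ≡ 256 (mod 715)
136^8 ≡ 256^2 = 65536 ≡ 471 (mod 715)
136^16 ≡ 471^2 = 221841 ≡ 191 (mod 715)
136^27 = 136^16 * 136^8 * 136^2 * 136^1 ≡ 191 * 471 * 621 * 136 (mod 715).
Accumulate the product:
191 * 471 = 89961 ≡ 586
586 * 621 = 363906 ≡ 686
686 * 136 = 93296 ≡ 346

346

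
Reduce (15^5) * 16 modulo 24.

0

(15)^5 ≡ 15 (mod 24)
15 * 16 = 240 ≡ 0 (mod 24)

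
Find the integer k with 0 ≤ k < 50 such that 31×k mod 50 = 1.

Run the extended Euclidean algorithm:
50 = 1·31 + 19
31 = 1·19 + 12
19 = 1·12 + 7
12 = 1·7 + 5
7 = 1·5 + 2
5 = 2·2 + 1
2 = 2·1 + 0
gcd(31, 50) = 1, so the inverse exists.
Bézout: 1 = −13·50 + 21·31.
So 31⁻¹ ≡ 21 (mod 50).

21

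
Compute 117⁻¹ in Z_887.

326

Run the extended Euclidean algorithm:
887 = 7·117 + 68
117 = 1·68 + 49
68 = 1·49 + 19
49 = 2·19 + 11
19 = 1·11 + 8
11 = 1·8 + 3
8 = 2·3 + 2
3 = 1·2 + 1
2 = 2·1 + 0
gcd(117, 887) = 1, so the inverse exists.
Back-substitute for 1:
1 = 1·3 − 1·2
  = −1·8 + 3·3
  = 3·11 − 4·8
  = −4·19 + 7·11
  = 7·49 − 18·19
  = −18·68 + 25·49
  = 25·117 − 43·68
  = −43·887 + 326·117
So 117⁻¹ ≡ 326 (mod 887).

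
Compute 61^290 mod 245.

11

Compute successive squares:
290 in binary is 100100010, i.e. 290 = 256 + 32 + 2.
61^1 ≡ 61 (mod 245)
61^2 ≡ 61^2 = 3721 ≡ 46 (mod 245)
61^4 ≡ 46^2 = 2116 ≡ 156 (mod 245)
61^8 ≡ 156^2 = 24336 ≡ 81 (mod 245)
61^16 ≡ 81^2 = 6561 ≡ 191 (mod 245)
61^32 ≡ 191^2 = 36481 ≡ 221 (mod 245)
61^64 ≡ 221^2 = 48841 ≡ 86 (mod 245)
61^128 ≡ 86^2 = 7396 ≡ 46 (mod 245)
61^256 ≡ 46^2 = 2116 ≡ 156 (mod 245)
61^290 = 61^256 · 61^32 · 61^2 ≡ 156 · 221 · 46 (mod 245).
Accumulate the product:
156 · 221 = 34476 ≡ 176
176 · 46 = 8096 ≡ 11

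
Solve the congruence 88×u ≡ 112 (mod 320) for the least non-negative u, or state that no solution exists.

34

gcd(88, 320) = 8, and 8 | 112, so solutions exist.
Divide through by 8: 11×u = 14 (mod 40).
11⁻¹ ≡ 11 (mod 40).
u ≡ 11×14 ≡ 34 (mod 40).
The smallest non-negative solution is u = 34.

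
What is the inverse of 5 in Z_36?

Apply the Euclidean algorithm and back-substitute:
36 = 7·5 + 1
5 = 5·1 + 0
gcd(5, 36) = 1, so the inverse exists.
Back-substitute for 1:
1 = 1·36 − 7·5
So 5⁻¹ ≡ −7 ≡ 29 (mod 36).

29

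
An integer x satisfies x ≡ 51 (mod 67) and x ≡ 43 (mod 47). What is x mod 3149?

654

67⁻¹ mod 47: 67×40 ≡ 1 (mod 47), so 67⁻¹ ≡ 40.
x = 51 + 67×((43 − 51)×40 mod 47) = 51 + 67×9 = 654.
Check: 654 mod 67 = 51, 654 mod 47 = 43. ✓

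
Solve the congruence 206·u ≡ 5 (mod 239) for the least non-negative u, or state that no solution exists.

94

gcd(206, 239) = 1, so a unique solution mod 239 exists.
206⁻¹ ≡ 210 (mod 239).
u ≡ 210·5 ≡ 94 (mod 239).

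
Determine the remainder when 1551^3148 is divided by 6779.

3148 in binary is 110001001100, i.e. 3148 = 2048 + 1024 + 64 + 8 + 4.
1551^1 ≡ 1551 (mod 6779)
1551^2 ≡ 1551^2 = 2405601 ≡ 5835 (mod 6779)
1551^4 ≡ 5835^2 = 34047225 ≡ 3087 (mod 6779)
1551^8 ≡ 3087^2 = 9529569 ≡ 5074 (mod 6779)
1551^16 ≡ 5074^2 = 25745476 ≡ 5613 (mod 6779)
1551^32 ≡ 5613^2 = 31505769 ≡ 3756 (mod 6779)
1551^64 ≡ 3756^2 = 14107536 ≡ 437 (mod 6779)
1551^128 ≡ 437^2 = 190969 ≡ 1157 (mod 6779)
1551^256 ≡ 1157^2 = 1338649 ≡ 3186 (mod 6779)
1551^512 ≡ 3186^2 = 10150596 ≡ 2433 (mod 6779)
1551^1024 ≡ 2433^2 = 5919489 ≡ 1422 (mod 6779)
1551^2048 ≡ 1422^2 = 2022084 ≡ 1942 (mod 6779)
1551^3148 = 1551^2048 * 1551^1024 * 1551^64 * 1551^8 * 1551^4 ≡ 1942 * 1422 * 437 * 5074 * 3087 (mod 6779).
Accumulate the product:
1942 * 1422 = 2761524 ≡ 2471
2471 * 437 = 1079827 ≡ 1966
1966 * 5074 = 9975484 ≡ 3575
3575 * 3087 = 11036025 ≡ 6592

6592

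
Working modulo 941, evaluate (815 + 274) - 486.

815 + 274 = 1089 ≡ 148 (mod 941)
148 - 486 = -338 ≡ 603 (mod 941)

603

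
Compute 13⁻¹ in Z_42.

Run the extended Euclidean algorithm:
42 = 3·13 + 3
13 = 4·3 + 1
3 = 3·1 + 0
gcd(13, 42) = 1, so the inverse exists.
Back-substitute for 1:
1 = 1·13 − 4·3
  = −4·42 + 13·13
So 13⁻¹ ≡ 13 (mod 42).

13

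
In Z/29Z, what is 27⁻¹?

14

Apply the Euclidean algorithm and back-substitute:
29 = 1·27 + 2
27 = 13·2 + 1
2 = 2·1 + 0
gcd(27, 29) = 1, so the inverse exists.
Back-substitute for 1:
1 = 1·27 − 13·2
  = −13·29 + 14·27
So 27⁻¹ ≡ 14 (mod 29).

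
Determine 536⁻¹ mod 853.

853 = 1·536 + 317
536 = 1·317 + 219
317 = 1·219 + 98
219 = 2·98 + 23
98 = 4·23 + 6
23 = 3·6 + 5
6 = 1·5 + 1
5 = 5·1 + 0
gcd(536, 853) = 1, so the inverse exists.
Back-substitute for 1:
1 = 1·6 − 1·5
  = −1·23 + 4·6
  = 4·98 − 17·23
  = −17·219 + 38·98
  = 38·317 − 55·219
  = −55·536 + 93·317
  = 93·853 − 148·536
So 536⁻¹ ≡ −148 ≡ 705 (mod 853).

705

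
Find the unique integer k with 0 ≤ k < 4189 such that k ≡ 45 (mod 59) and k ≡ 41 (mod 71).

1461

59⁻¹ mod 71: 59*65 ≡ 1 (mod 71), so 59⁻¹ ≡ 65.
k = 45 + 59*((41 − 45)*65 mod 71) = 45 + 59*24 = 1461.
Check: 1461 mod 59 = 45, 1461 mod 71 = 41. ✓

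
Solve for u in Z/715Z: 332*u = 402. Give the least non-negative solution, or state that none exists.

gcd(332, 715) = 1, so a unique solution mod 715 exists.
332⁻¹ ≡ 28 (mod 715).
u ≡ 28*402 ≡ 531 (mod 715).

531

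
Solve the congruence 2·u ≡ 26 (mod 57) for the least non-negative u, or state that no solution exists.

13

gcd(2, 57) = 1, so a unique solution mod 57 exists.
2⁻¹ ≡ 29 (mod 57).
u ≡ 29·26 ≡ 13 (mod 57).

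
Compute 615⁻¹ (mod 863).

By the extended Euclidean algorithm:
863 = 1*615 + 248
615 = 2*248 + 119
248 = 2*119 + 10
119 = 11*10 + 9
10 = 1*9 + 1
9 = 9*1 + 0
gcd(615, 863) = 1, so the inverse exists.
Back-substitute for 1:
1 = 1*10 − 1*9
  = −1*119 + 12*10
  = 12*248 − 25*119
  = −25*615 + 62*248
  = 62*863 − 87*615
So 615⁻¹ ≡ −87 ≡ 776 (mod 863).

776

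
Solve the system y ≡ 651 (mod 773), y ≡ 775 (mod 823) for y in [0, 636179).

773⁻¹ mod 823: 773*609 ≡ 1 (mod 823), so 773⁻¹ ≡ 609.
y = 651 + 773*((775 − 651)*609 mod 823) = 651 + 773*623 = 482230.

482230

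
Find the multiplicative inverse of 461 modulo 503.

By the extended Euclidean algorithm:
503 = 1×461 + 42
461 = 10×42 + 41
42 = 1×41 + 1
41 = 41×1 + 0
gcd(461, 503) = 1, so the inverse exists.
Bézout: 1 = 11×503 − 12×461.
So 461⁻¹ ≡ −12 ≡ 491 (mod 503).

491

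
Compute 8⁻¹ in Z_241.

Apply the Euclidean algorithm and back-substitute:
241 = 30*8 + 1
8 = 8*1 + 0
gcd(8, 241) = 1, so the inverse exists.
Back-substitute for 1:
1 = 1*241 − 30*8
So 8⁻¹ ≡ −30 ≡ 211 (mod 241).

211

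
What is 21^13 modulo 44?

By square-and-multiply:
13 in binary is 1101, i.e. 13 = 8 + 4 + 1.
21^1 ≡ 21 (mod 44)
21^2 ≡ 21^2 = 441 ≡ 1 (mod 44)
21^4 ≡ 1^2 = 1 (mod 44)
21^8 ≡ 1^2 = 1 (mod 44)
21^13 = 21^8 * 21^4 * 21^1 ≡ 1 * 1 * 21 (mod 44).
Accumulate the product:
1 * 1 = 1
1 * 21 = 21

21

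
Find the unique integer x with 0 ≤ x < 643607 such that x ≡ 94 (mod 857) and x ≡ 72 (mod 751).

857⁻¹ mod 751: 857·333 ≡ 1 (mod 751), so 857⁻¹ ≡ 333.
x = 94 + 857·((72 − 94)·333 mod 751) = 94 + 857·184 = 157782.

157782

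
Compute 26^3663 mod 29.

21

By square-and-multiply:
3663 in binary is 111001001111, i.e. 3663 = 2048 + 1024 + 512 + 64 + 8 + 4 + 2 + 1.
26^1 ≡ 26 (mod 29)
26^2 ≡ 26^2 = 676 ≡ 9 (mod 29)
26^4 ≡ 9^2 = 81 ≡ 23 (mod 29)
26^8 ≡ 23^2 = 529 ≡ 7 (mod 29)
26^16 ≡ 7^2 = 49 ≡ 20 (mod 29)
26^32 ≡ 20^2 = 400 ≡ 23 (mod 29)
26^64 ≡ 23^2 = 529 ≡ 7 (mod 29)
26^128 ≡ 7^2 = 49 ≡ 20 (mod 29)
26^256 ≡ 20^2 = 400 ≡ 23 (mod 29)
26^512 ≡ 23^2 = 529 ≡ 7 (mod 29)
26^1024 ≡ 7^2 = 49 ≡ 20 (mod 29)
26^2048 ≡ 20^2 = 400 ≡ 23 (mod 29)
26^3663 = 26^2048 * 26^1024 * 26^512 * 26^64 * 26^8 * 26^4 * 26^2 * 26^1 ≡ 23 * 20 * 7 * 7 * 7 * 23 * 9 * 26 (mod 29).
Accumulate the product:
23 * 20 = 460 ≡ 25
25 * 7 = 175 ≡ 1
1 * 7 = 7
7 * 7 = 49 ≡ 20
20 * 23 = 460 ≡ 25
25 * 9 = 225 ≡ 22
22 * 26 = 572 ≡ 21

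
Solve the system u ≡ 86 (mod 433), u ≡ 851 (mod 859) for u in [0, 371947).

200998

433⁻¹ mod 859: 433·123 ≡ 1 (mod 859), so 433⁻¹ ≡ 123.
u = 86 + 433·((851 − 86)·123 mod 859) = 86 + 433·464 = 200998.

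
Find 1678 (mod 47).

1678 = 35×47 + 33, so 1678 ≡ 33 (mod 47).

33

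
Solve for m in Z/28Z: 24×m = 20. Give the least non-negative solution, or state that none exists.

2

gcd(24, 28) = 4, and 4 | 20, so solutions exist.
Divide through by 4: 6×m ≡ 5 (mod 7).
6⁻¹ ≡ 6 (mod 7).
m ≡ 6×5 ≡ 2 (mod 7).
The smallest non-negative solution is m = 2.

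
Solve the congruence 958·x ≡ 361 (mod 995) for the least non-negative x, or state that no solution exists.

797

gcd(958, 995) = 1, so a unique solution mod 995 exists.
958⁻¹ ≡ 242 (mod 995).
x ≡ 242·361 ≡ 797 (mod 995).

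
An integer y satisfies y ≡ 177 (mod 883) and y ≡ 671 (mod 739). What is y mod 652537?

883⁻¹ mod 739: 883·272 ≡ 1 (mod 739), so 883⁻¹ ≡ 272.
y = 177 + 883·((671 − 177)·272 mod 739) = 177 + 883·609 = 537924.

537924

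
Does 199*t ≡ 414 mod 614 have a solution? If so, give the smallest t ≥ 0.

252

gcd(199, 614) = 1, so a unique solution mod 614 exists.
199⁻¹ ≡ 361 (mod 614).
t ≡ 361*414 ≡ 252 (mod 614).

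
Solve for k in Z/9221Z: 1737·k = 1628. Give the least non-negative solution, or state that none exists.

gcd(1737, 9221) = 1, so a unique solution mod 9221 exists.
1737⁻¹ ≡ 4146 (mod 9221).
k ≡ 4146·1628 ≡ 9137 (mod 9221).

9137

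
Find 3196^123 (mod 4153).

3451

123 in binary is 1111011, i.e. 123 = 64 + 32 + 16 + 8 + 2 + 1.
3196^1 ≡ 3196 (mod 4153)
3196^2 ≡ 3196^2 = 10214416 ≡ 2189 (mod 4153)
3196^4 ≡ 2189^2 = 4791721 ≡ 3312 (mod 4153)
3196^8 ≡ 3312^2 = 10969344 ≡ 1271 (mod 4153)
3196^16 ≡ 1271^2 = 1615441 ≡ 4077 (mod 4153)
3196^32 ≡ 4077^2 = 16621929 ≡ 1623 (mod 4153)
3196^64 ≡ 1623^2 = 2634129 ≡ 1127 (mod 4153)
3196^123 = 3196^64 * 3196^32 * 3196^16 * 3196^8 * 3196^2 * 3196^1 ≡ 1127 * 1623 * 4077 * 1271 * 2189 * 3196 (mod 4153).
Accumulate the product:
1127 * 1623 = 1829121 ≡ 1801
1801 * 4077 = 7342677 ≡ 173
173 * 1271 = 219883 ≡ 3927
3927 * 2189 = 8596203 ≡ 3646
3646 * 3196 = 11652616 ≡ 3451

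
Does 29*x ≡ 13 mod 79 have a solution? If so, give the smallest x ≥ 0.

gcd(29, 79) = 1, so a unique solution mod 79 exists.
29⁻¹ ≡ 30 (mod 79).
x ≡ 30*13 ≡ 74 (mod 79).

74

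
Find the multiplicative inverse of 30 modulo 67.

38

By the extended Euclidean algorithm:
67 = 2·30 + 7
30 = 4·7 + 2
7 = 3·2 + 1
2 = 2·1 + 0
gcd(30, 67) = 1, so the inverse exists.
Bézout: 1 = 13·67 − 29·30.
So 30⁻¹ ≡ −29 ≡ 38 (mod 67).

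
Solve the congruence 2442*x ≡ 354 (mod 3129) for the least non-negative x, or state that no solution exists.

710

gcd(2442, 3129) = 3, and 3 | 354, so solutions exist.
Divide through by 3: 814*x = 118 (mod 1043).
814⁻¹ ≡ 501 (mod 1043).
x ≡ 501*118 ≡ 710 (mod 1043).
The smallest non-negative solution is x = 710.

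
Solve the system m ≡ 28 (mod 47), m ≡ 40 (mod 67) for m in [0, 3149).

47⁻¹ mod 67: 47*10 ≡ 1 (mod 67), so 47⁻¹ ≡ 10.
m = 28 + 47*((40 − 28)*10 mod 67) = 28 + 47*53 = 2519.

2519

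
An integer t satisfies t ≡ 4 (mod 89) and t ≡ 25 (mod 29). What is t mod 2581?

2229

89⁻¹ mod 29: 89×15 ≡ 1 (mod 29), so 89⁻¹ ≡ 15.
t = 4 + 89×((25 − 4)×15 mod 29) = 4 + 89×25 = 2229.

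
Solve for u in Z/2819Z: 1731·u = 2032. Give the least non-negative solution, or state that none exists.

1532

gcd(1731, 2819) = 1, so a unique solution mod 2819 exists.
1731⁻¹ ≡ 1438 (mod 2819).
u ≡ 1438·2032 ≡ 1532 (mod 2819).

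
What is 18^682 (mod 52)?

682 in binary is 1010101010, i.e. 682 = 512 + 128 + 32 + 8 + 2.
18^1 ≡ 18 (mod 52)
18^2 ≡ 18^2 = 324 ≡ 12 (mod 52)
18^4 ≡ 12^2 = 144 ≡ 40 (mod 52)
18^8 ≡ 40^2 = 1600 ≡ 40 (mod 52)
18^16 ≡ 40^2 = 1600 ≡ 40 (mod 52)
18^32 ≡ 40^2 = 1600 ≡ 40 (mod 52)
18^64 ≡ 40^2 = 1600 ≡ 40 (mod 52)
18^128 ≡ 40^2 = 1600 ≡ 40 (mod 52)
18^256 ≡ 40^2 = 1600 ≡ 40 (mod 52)
18^512 ≡ 40^2 = 1600 ≡ 40 (mod 52)
18^682 = 18^512 × 18^128 × 18^32 × 18^8 × 18^2 ≡ 40 × 40 × 40 × 40 × 12 (mod 52).
Accumulate the product:
40 × 40 = 1600 ≡ 40
40 × 40 = 1600 ≡ 40
40 × 40 = 1600 ≡ 40
40 × 12 = 480 ≡ 12

12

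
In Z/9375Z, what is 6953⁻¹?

9375 = 1·6953 + 2422
6953 = 2·2422 + 2109
2422 = 1·2109 + 313
2109 = 6·313 + 231
313 = 1·231 + 82
231 = 2·82 + 67
82 = 1·67 + 15
67 = 4·15 + 7
15 = 2·7 + 1
7 = 7·1 + 0
gcd(6953, 9375) = 1, so the inverse exists.
Bézout: 1 = 933·9375 − 1258·6953.
So 6953⁻¹ ≡ −1258 ≡ 8117 (mod 9375).

8117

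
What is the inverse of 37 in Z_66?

Apply the Euclidean algorithm and back-substitute:
66 = 1×37 + 29
37 = 1×29 + 8
29 = 3×8 + 5
8 = 1×5 + 3
5 = 1×3 + 2
3 = 1×2 + 1
2 = 2×1 + 0
gcd(37, 66) = 1, so the inverse exists.
Back-substitute for 1:
1 = 1×3 − 1×2
  = −1×5 + 2×3
  = 2×8 − 3×5
  = −3×29 + 11×8
  = 11×37 − 14×29
  = −14×66 + 25×37
So 37⁻¹ ≡ 25 (mod 66).

25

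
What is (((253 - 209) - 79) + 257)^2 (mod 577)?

253 - 209 = 44
44 - 79 = -35 ≡ 542 (mod 577)
542 + 257 = 799 ≡ 222 (mod 577)
(222)^2 ≡ 239 (mod 577)

239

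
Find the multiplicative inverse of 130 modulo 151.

115

151 = 1×130 + 21
130 = 6×21 + 4
21 = 5×4 + 1
4 = 4×1 + 0
gcd(130, 151) = 1, so the inverse exists.
Back-substitute for 1:
1 = 1×21 − 5×4
  = −5×130 + 31×21
  = 31×151 − 36×130
So 130⁻¹ ≡ −36 ≡ 115 (mod 151).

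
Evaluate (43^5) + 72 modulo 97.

68

(43)^5 ≡ 93 (mod 97)
93 + 72 = 165 ≡ 68 (mod 97)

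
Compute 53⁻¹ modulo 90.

17

Run the extended Euclidean algorithm:
90 = 1*53 + 37
53 = 1*37 + 16
37 = 2*16 + 5
16 = 3*5 + 1
5 = 5*1 + 0
gcd(53, 90) = 1, so the inverse exists.
Back-substitute for 1:
1 = 1*16 − 3*5
  = −3*37 + 7*16
  = 7*53 − 10*37
  = −10*90 + 17*53
So 53⁻¹ ≡ 17 (mod 90).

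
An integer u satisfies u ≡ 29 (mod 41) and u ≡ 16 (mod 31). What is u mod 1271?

357

41⁻¹ mod 31: 41×28 ≡ 1 (mod 31), so 41⁻¹ ≡ 28.
u = 29 + 41×((16 − 29)×28 mod 31) = 29 + 41×8 = 357.
Check: 357 mod 41 = 29, 357 mod 31 = 16. ✓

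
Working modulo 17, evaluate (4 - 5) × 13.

4

4 - 5 = -1 ≡ 16 (mod 17)
16 × 13 = 208 ≡ 4 (mod 17)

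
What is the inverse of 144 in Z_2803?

2803 = 19×144 + 67
144 = 2×67 + 10
67 = 6×10 + 7
10 = 1×7 + 3
7 = 2×3 + 1
3 = 3×1 + 0
gcd(144, 2803) = 1, so the inverse exists.
Bézout: 1 = 43×2803 − 837×144.
So 144⁻¹ ≡ −837 ≡ 1966 (mod 2803).

1966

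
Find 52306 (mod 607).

104

52306 = 86·607 + 104, so 52306 ≡ 104 (mod 607).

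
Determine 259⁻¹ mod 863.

10

Apply the Euclidean algorithm and back-substitute:
863 = 3*259 + 86
259 = 3*86 + 1
86 = 86*1 + 0
gcd(259, 863) = 1, so the inverse exists.
Bézout: 1 = −3*863 + 10*259.
So 259⁻¹ ≡ 10 (mod 863).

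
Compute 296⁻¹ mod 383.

22

383 = 1·296 + 87
296 = 3·87 + 35
87 = 2·35 + 17
35 = 2·17 + 1
17 = 17·1 + 0
gcd(296, 383) = 1, so the inverse exists.
Back-substitute for 1:
1 = 1·35 − 2·17
  = −2·87 + 5·35
  = 5·296 − 17·87
  = −17·383 + 22·296
So 296⁻¹ ≡ 22 (mod 383).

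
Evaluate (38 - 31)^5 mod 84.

7

38 - 31 = 7
(7)^5 ≡ 7 (mod 84)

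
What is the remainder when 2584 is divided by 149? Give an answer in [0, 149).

51

2584 = 17*149 + 51, so 2584 ≡ 51 (mod 149).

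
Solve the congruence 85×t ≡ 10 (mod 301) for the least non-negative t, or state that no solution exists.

gcd(85, 301) = 1, so a unique solution mod 301 exists.
85⁻¹ ≡ 85 (mod 301).
t ≡ 85×10 ≡ 248 (mod 301).

248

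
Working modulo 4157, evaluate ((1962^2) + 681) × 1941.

3841

(1962)^2 ≡ 62 (mod 4157)
62 + 681 = 743
743 × 1941 = 1442163 ≡ 3841 (mod 4157)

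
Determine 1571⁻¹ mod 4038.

2357

4038 = 2*1571 + 896
1571 = 1*896 + 675
896 = 1*675 + 221
675 = 3*221 + 12
221 = 18*12 + 5
12 = 2*5 + 2
5 = 2*2 + 1
2 = 2*1 + 0
gcd(1571, 4038) = 1, so the inverse exists.
Back-substitute for 1:
1 = 1*5 − 2*2
  = −2*12 + 5*5
  = 5*221 − 92*12
  = −92*675 + 281*221
  = 281*896 − 373*675
  = −373*1571 + 654*896
  = 654*4038 − 1681*1571
So 1571⁻¹ ≡ −1681 ≡ 2357 (mod 4038).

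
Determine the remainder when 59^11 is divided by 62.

49

By square-and-multiply:
59^1 ≡ 59 (mod 62)
59^2 ≡ 59^2 = 3481 ≡ 9 (mod 62)
59^4 ≡ 9^2 = 81 ≡ 19 (mod 62)
59^8 ≡ 19^2 = 361 ≡ 51 (mod 62)
59^11 = 59^8 · 59^2 · 59^1 ≡ 51 · 9 · 59 (mod 62).
Accumulate the product:
51 · 9 = 459 ≡ 25
25 · 59 = 1475 ≡ 49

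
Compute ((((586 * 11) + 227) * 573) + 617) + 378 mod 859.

356

586 * 11 = 6446 ≡ 433 (mod 859)
433 + 227 = 660
660 * 573 = 378180 ≡ 220 (mod 859)
220 + 617 = 837
837 + 378 = 1215 ≡ 356 (mod 859)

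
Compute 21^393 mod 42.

By square-and-multiply:
393 in binary is 110001001, i.e. 393 = 256 + 128 + 8 + 1.
21^1 ≡ 21 (mod 42)
21^2 ≡ 21^2 = 441 ≡ 21 (mod 42)
21^4 ≡ 21^2 = 441 ≡ 21 (mod 42)
21^8 ≡ 21^2 = 441 ≡ 21 (mod 42)
21^16 ≡ 21^2 = 441 ≡ 21 (mod 42)
21^32 ≡ 21^2 = 441 ≡ 21 (mod 42)
21^64 ≡ 21^2 = 441 ≡ 21 (mod 42)
21^128 ≡ 21^2 = 441 ≡ 21 (mod 42)
21^256 ≡ 21^2 = 441 ≡ 21 (mod 42)
21^393 = 21^256 * 21^128 * 21^8 * 21^1 ≡ 21 * 21 * 21 * 21 (mod 42).
Accumulate the product:
21 * 21 = 441 ≡ 21
21 * 21 = 441 ≡ 21
21 * 21 = 441 ≡ 21

21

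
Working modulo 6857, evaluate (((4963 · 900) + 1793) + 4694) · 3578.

2246

4963 · 900 = 4466700 ≡ 2793 (mod 6857)
2793 + 1793 = 4586
4586 + 4694 = 9280 ≡ 2423 (mod 6857)
2423 · 3578 = 8669494 ≡ 2246 (mod 6857)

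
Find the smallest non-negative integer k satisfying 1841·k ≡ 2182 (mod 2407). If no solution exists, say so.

gcd(1841, 2407) = 1, so a unique solution mod 2407 exists.
1841⁻¹ ≡ 404 (mod 2407).
k ≡ 404·2182 ≡ 566 (mod 2407).

566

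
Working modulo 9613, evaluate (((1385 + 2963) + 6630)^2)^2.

5522

1385 + 2963 = 4348
4348 + 6630 = 10978 ≡ 1365 (mod 9613)
(1365)^2 ≡ 7916 (mod 9613)
(7916)^2 ≡ 5522 (mod 9613)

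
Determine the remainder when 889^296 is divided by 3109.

515

Compute successive squares:
296 in binary is 100101000, i.e. 296 = 256 + 32 + 8.
889^1 ≡ 889 (mod 3109)
889^2 ≡ 889^2 = 790321 ≡ 635 (mod 3109)
889^4 ≡ 635^2 = 403225 ≡ 2164 (mod 3109)
889^8 ≡ 2164^2 = 4682896 ≡ 742 (mod 3109)
889^16 ≡ 742^2 = 550564 ≡ 271 (mod 3109)
889^32 ≡ 271^2 = 73441 ≡ 1934 (mod 3109)
889^64 ≡ 1934^2 = 3740356 ≡ 229 (mod 3109)
889^128 ≡ 229^2 = 52441 ≡ 2697 (mod 3109)
889^256 ≡ 2697^2 = 7273809 ≡ 1858 (mod 3109)
889^296 = 889^256 · 889^32 · 889^8 ≡ 1858 · 1934 · 742 (mod 3109).
Accumulate the product:
1858 · 1934 = 3593372 ≡ 2477
2477 · 742 = 1837934 ≡ 515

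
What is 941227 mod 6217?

941227 = 151*6217 + 2460, so 941227 ≡ 2460 (mod 6217).

2460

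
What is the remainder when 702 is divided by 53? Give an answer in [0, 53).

13

702 = 13×53 + 13, so 702 ≡ 13 (mod 53).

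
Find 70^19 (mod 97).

70^1 ≡ 70 (mod 97)
70^2 ≡ 70^2 = 4900 ≡ 50 (mod 97)
70^4 ≡ 50^2 = 2500 ≡ 75 (mod 97)
70^8 ≡ 75^2 = 5625 ≡ 96 (mod 97)
70^16 ≡ 96^2 = 9216 ≡ 1 (mod 97)
70^19 = 70^16 * 70^2 * 70^1 ≡ 1 * 50 * 70 (mod 97).
Accumulate the product:
1 * 50 = 50
50 * 70 = 3500 ≡ 8

8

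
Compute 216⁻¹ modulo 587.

Apply the Euclidean algorithm and back-substitute:
587 = 2·216 + 155
216 = 1·155 + 61
155 = 2·61 + 33
61 = 1·33 + 28
33 = 1·28 + 5
28 = 5·5 + 3
5 = 1·3 + 2
3 = 1·2 + 1
2 = 2·1 + 0
gcd(216, 587) = 1, so the inverse exists.
Bézout: 1 = −85·587 + 231·216.
So 216⁻¹ ≡ 231 (mod 587).

231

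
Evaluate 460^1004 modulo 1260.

1180

Compute successive squares:
1004 in binary is 1111101100, i.e. 1004 = 512 + 256 + 128 + 64 + 32 + 8 + 4.
460^1 ≡ 460 (mod 1260)
460^2 ≡ 460^2 = 211600 ≡ 1180 (mod 1260)
460^4 ≡ 1180^2 = 1392400 ≡ 100 (mod 1260)
460^8 ≡ 100^2 = 10000 ≡ 1180 (mod 1260)
460^16 ≡ 1180^2 = 1392400 ≡ 100 (mod 1260)
460^32 ≡ 100^2 = 10000 ≡ 1180 (mod 1260)
460^64 ≡ 1180^2 = 1392400 ≡ 100 (mod 1260)
460^128 ≡ 100^2 = 10000 ≡ 1180 (mod 1260)
460^256 ≡ 1180^2 = 1392400 ≡ 100 (mod 1260)
460^512 ≡ 100^2 = 10000 ≡ 1180 (mod 1260)
460^1004 = 460^512 * 460^256 * 460^128 * 460^64 * 460^32 * 460^8 * 460^4 ≡ 1180 * 100 * 1180 * 100 * 1180 * 1180 * 100 (mod 1260).
Accumulate the product:
1180 * 100 = 118000 ≡ 820
820 * 1180 = 967600 ≡ 1180
1180 * 100 = 118000 ≡ 820
820 * 1180 = 967600 ≡ 1180
1180 * 1180 = 1392400 ≡ 100
100 * 100 = 10000 ≡ 1180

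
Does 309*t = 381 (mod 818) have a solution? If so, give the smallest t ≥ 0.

gcd(309, 818) = 1, so a unique solution mod 818 exists.
309⁻¹ ≡ 773 (mod 818).
t ≡ 773*381 ≡ 33 (mod 818).

33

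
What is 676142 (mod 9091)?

3408

676142 = 74*9091 + 3408, so 676142 ≡ 3408 (mod 9091).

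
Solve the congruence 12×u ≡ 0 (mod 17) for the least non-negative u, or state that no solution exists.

0

gcd(12, 17) = 1, so a unique solution mod 17 exists.
12⁻¹ ≡ 10 (mod 17).
u ≡ 10×0 ≡ 0 (mod 17).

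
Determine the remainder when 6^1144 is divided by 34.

16

Compute successive squares:
1144 in binary is 10001111000, i.e. 1144 = 1024 + 64 + 32 + 16 + 8.
6^1 ≡ 6 (mod 34)
6^2 ≡ 6^2 = 36 ≡ 2 (mod 34)
6^4 ≡ 2^2 = 4 (mod 34)
6^8 ≡ 4^2 = 16 (mod 34)
6^16 ≡ 16^2 = 256 ≡ 18 (mod 34)
6^32 ≡ 18^2 = 324 ≡ 18 (mod 34)
6^64 ≡ 18^2 = 324 ≡ 18 (mod 34)
6^128 ≡ 18^2 = 324 ≡ 18 (mod 34)
6^256 ≡ 18^2 = 324 ≡ 18 (mod 34)
6^512 ≡ 18^2 = 324 ≡ 18 (mod 34)
6^1024 ≡ 18^2 = 324 ≡ 18 (mod 34)
6^1144 = 6^1024 * 6^64 * 6^32 * 6^16 * 6^8 ≡ 18 * 18 * 18 * 18 * 16 (mod 34).
Accumulate the product:
18 * 18 = 324 ≡ 18
18 * 18 = 324 ≡ 18
18 * 18 = 324 ≡ 18
18 * 16 = 288 ≡ 16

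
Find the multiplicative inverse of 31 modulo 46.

By the extended Euclidean algorithm:
46 = 1*31 + 15
31 = 2*15 + 1
15 = 15*1 + 0
gcd(31, 46) = 1, so the inverse exists.
Bézout: 1 = −2*46 + 3*31.
So 31⁻¹ ≡ 3 (mod 46).

3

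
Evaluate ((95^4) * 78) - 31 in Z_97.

53

(95)^4 ≡ 16 (mod 97)
16 * 78 = 1248 ≡ 84 (mod 97)
84 - 31 = 53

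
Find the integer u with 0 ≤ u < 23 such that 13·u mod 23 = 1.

16

By the extended Euclidean algorithm:
23 = 1*13 + 10
13 = 1*10 + 3
10 = 3*3 + 1
3 = 3*1 + 0
gcd(13, 23) = 1, so the inverse exists.
Back-substitute for 1:
1 = 1*10 − 3*3
  = −3*13 + 4*10
  = 4*23 − 7*13
So 13⁻¹ ≡ −7 ≡ 16 (mod 23).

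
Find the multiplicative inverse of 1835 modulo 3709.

Run the extended Euclidean algorithm:
3709 = 2*1835 + 39
1835 = 47*39 + 2
39 = 19*2 + 1
2 = 2*1 + 0
gcd(1835, 3709) = 1, so the inverse exists.
Back-substitute for 1:
1 = 1*39 − 19*2
  = −19*1835 + 894*39
  = 894*3709 − 1807*1835
So 1835⁻¹ ≡ −1807 ≡ 1902 (mod 3709).

1902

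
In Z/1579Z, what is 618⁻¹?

1579 = 2×618 + 343
618 = 1×343 + 275
343 = 1×275 + 68
275 = 4×68 + 3
68 = 22×3 + 2
3 = 1×2 + 1
2 = 2×1 + 0
gcd(618, 1579) = 1, so the inverse exists.
Bézout: 1 = −209×1579 + 534×618.
So 618⁻¹ ≡ 534 (mod 1579).

534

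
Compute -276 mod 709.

-276 = -1·709 + 433, so -276 ≡ 433 (mod 709).

433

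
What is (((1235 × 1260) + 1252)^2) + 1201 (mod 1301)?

323

1235 × 1260 = 1556100 ≡ 104 (mod 1301)
104 + 1252 = 1356 ≡ 55 (mod 1301)
(55)^2 ≡ 423 (mod 1301)
423 + 1201 = 1624 ≡ 323 (mod 1301)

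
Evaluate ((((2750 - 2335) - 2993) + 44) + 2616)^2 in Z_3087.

550

2750 - 2335 = 415
415 - 2993 = -2578 ≡ 509 (mod 3087)
509 + 44 = 553
553 + 2616 = 3169 ≡ 82 (mod 3087)
(82)^2 ≡ 550 (mod 3087)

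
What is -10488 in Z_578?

494

-10488 = -19·578 + 494, so -10488 ≡ 494 (mod 578).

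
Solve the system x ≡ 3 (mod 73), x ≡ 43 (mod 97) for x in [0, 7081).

73⁻¹ mod 97: 73*4 ≡ 1 (mod 97), so 73⁻¹ ≡ 4.
x = 3 + 73*((43 − 3)*4 mod 97) = 3 + 73*63 = 4602.
Check: 4602 mod 73 = 3, 4602 mod 97 = 43. ✓

4602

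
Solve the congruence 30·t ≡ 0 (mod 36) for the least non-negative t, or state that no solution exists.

gcd(30, 36) = 6, and 6 | 0, so solutions exist.
Divide through by 6: 5·t mod 6 = 0.
5⁻¹ ≡ 5 (mod 6).
t ≡ 5·0 ≡ 0 (mod 6).
The smallest non-negative solution is t = 0.

0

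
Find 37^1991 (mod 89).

Compute successive squares:
37^1 ≡ 37 (mod 89)
37^2 ≡ 37^2 = 1369 ≡ 34 (mod 89)
37^4 ≡ 34^2 = 1156 ≡ 88 (mod 89)
37^8 ≡ 88^2 = 7744 ≡ 1 (mod 89)
37^16 ≡ 1^2 = 1 (mod 89)
37^32 ≡ 1^2 = 1 (mod 89)
37^64 ≡ 1^2 = 1 (mod 89)
37^128 ≡ 1^2 = 1 (mod 89)
37^256 ≡ 1^2 = 1 (mod 89)
37^512 ≡ 1^2 = 1 (mod 89)
37^1024 ≡ 1^2 = 1 (mod 89)
37^1991 = 37^1024 · 37^512 · 37^256 · 37^128 · 37^64 · 37^4 · 37^2 · 37^1 ≡ 1 · 1 · 1 · 1 · 1 · 88 · 34 · 37 (mod 89).
Accumulate the product:
1 · 1 = 1
1 · 1 = 1
1 · 1 = 1
1 · 1 = 1
1 · 88 = 88
88 · 34 = 2992 ≡ 55
55 · 37 = 2035 ≡ 77

77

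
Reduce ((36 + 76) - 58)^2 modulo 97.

36 + 76 = 112 ≡ 15 (mod 97)
15 - 58 = -43 ≡ 54 (mod 97)
(54)^2 ≡ 6 (mod 97)

6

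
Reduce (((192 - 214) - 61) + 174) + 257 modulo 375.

192 - 214 = -22 ≡ 353 (mod 375)
353 - 61 = 292
292 + 174 = 466 ≡ 91 (mod 375)
91 + 257 = 348

348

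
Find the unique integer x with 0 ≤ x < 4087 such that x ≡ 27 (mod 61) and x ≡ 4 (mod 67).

61⁻¹ mod 67: 61·11 ≡ 1 (mod 67), so 61⁻¹ ≡ 11.
x = 27 + 61·((4 − 27)·11 mod 67) = 27 + 61·15 = 942.
Check: 942 mod 61 = 27, 942 mod 67 = 4. ✓

942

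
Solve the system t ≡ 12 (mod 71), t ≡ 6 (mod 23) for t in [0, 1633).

1432

71⁻¹ mod 23: 71·12 ≡ 1 (mod 23), so 71⁻¹ ≡ 12.
t = 12 + 71·((6 − 12)·12 mod 23) = 12 + 71·20 = 1432.
Check: 1432 mod 71 = 12, 1432 mod 23 = 6. ✓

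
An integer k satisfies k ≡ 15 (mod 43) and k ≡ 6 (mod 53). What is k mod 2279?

1649

43⁻¹ mod 53: 43·37 ≡ 1 (mod 53), so 43⁻¹ ≡ 37.
k = 15 + 43·((6 − 15)·37 mod 53) = 15 + 43·38 = 1649.
Check: 1649 mod 43 = 15, 1649 mod 53 = 6. ✓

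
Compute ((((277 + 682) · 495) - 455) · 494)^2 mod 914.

508

277 + 682 = 959 ≡ 45 (mod 914)
45 · 495 = 22275 ≡ 339 (mod 914)
339 - 455 = -116 ≡ 798 (mod 914)
798 · 494 = 394212 ≡ 278 (mod 914)
(278)^2 ≡ 508 (mod 914)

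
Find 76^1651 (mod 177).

Using repeated squaring:
76^1 ≡ 76 (mod 177)
76^2 ≡ 76^2 = 5776 ≡ 112 (mod 177)
76^4 ≡ 112^2 = 12544 ≡ 154 (mod 177)
76^8 ≡ 154^2 = 23716 ≡ 175 (mod 177)
76^16 ≡ 175^2 = 30625 ≡ 4 (mod 177)
76^32 ≡ 4^2 = 16 (mod 177)
76^64 ≡ 16^2 = 256 ≡ 79 (mod 177)
76^128 ≡ 79^2 = 6241 ≡ 46 (mod 177)
76^256 ≡ 46^2 = 2116 ≡ 169 (mod 177)
76^512 ≡ 169^2 = 28561 ≡ 64 (mod 177)
76^1024 ≡ 64^2 = 4096 ≡ 25 (mod 177)
76^1651 = 76^1024 * 76^512 * 76^64 * 76^32 * 76^16 * 76^2 * 76^1 ≡ 25 * 64 * 79 * 16 * 4 * 112 * 76 (mod 177).
Accumulate the product:
25 * 64 = 1600 ≡ 7
7 * 79 = 553 ≡ 22
22 * 16 = 352 ≡ 175
175 * 4 = 700 ≡ 169
169 * 112 = 18928 ≡ 166
166 * 76 = 12616 ≡ 49

49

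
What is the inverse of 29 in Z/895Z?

679

895 = 30·29 + 25
29 = 1·25 + 4
25 = 6·4 + 1
4 = 4·1 + 0
gcd(29, 895) = 1, so the inverse exists.
Back-substitute for 1:
1 = 1·25 − 6·4
  = −6·29 + 7·25
  = 7·895 − 216·29
So 29⁻¹ ≡ −216 ≡ 679 (mod 895).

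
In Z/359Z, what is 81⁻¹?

164

By the extended Euclidean algorithm:
359 = 4*81 + 35
81 = 2*35 + 11
35 = 3*11 + 2
11 = 5*2 + 1
2 = 2*1 + 0
gcd(81, 359) = 1, so the inverse exists.
Back-substitute for 1:
1 = 1*11 − 5*2
  = −5*35 + 16*11
  = 16*81 − 37*35
  = −37*359 + 164*81
So 81⁻¹ ≡ 164 (mod 359).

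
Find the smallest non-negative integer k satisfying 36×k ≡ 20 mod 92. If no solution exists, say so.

21

gcd(36, 92) = 4, and 4 | 20, so solutions exist.
Divide through by 4: 9×k ≡ 5 (mod 23).
9⁻¹ ≡ 18 (mod 23).
k ≡ 18×5 ≡ 21 (mod 23).
The smallest non-negative solution is k = 21.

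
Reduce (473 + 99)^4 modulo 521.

16

473 + 99 = 572 ≡ 51 (mod 521)
(51)^4 ≡ 16 (mod 521)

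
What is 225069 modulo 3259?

225069 = 69·3259 + 198, so 225069 ≡ 198 (mod 3259).

198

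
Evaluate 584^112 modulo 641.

Compute successive squares:
112 in binary is 1110000, i.e. 112 = 64 + 32 + 16.
584^1 ≡ 584 (mod 641)
584^2 ≡ 584^2 = 341056 ≡ 44 (mod 641)
584^4 ≡ 44^2 = 1936 ≡ 13 (mod 641)
584^8 ≡ 13^2 = 169 (mod 641)
584^16 ≡ 169^2 = 28561 ≡ 357 (mod 641)
584^32 ≡ 357^2 = 127449 ≡ 531 (mod 641)
584^64 ≡ 531^2 = 281961 ≡ 562 (mod 641)
584^112 = 584^64 · 584^32 · 584^16 ≡ 562 · 531 · 357 (mod 641).
Accumulate the product:
562 · 531 = 298422 ≡ 357
357 · 357 = 127449 ≡ 531

531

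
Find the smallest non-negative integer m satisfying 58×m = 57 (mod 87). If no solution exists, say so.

no solution

gcd(58, 87) = 29, and 29 does not divide 57.
So the congruence has no solution.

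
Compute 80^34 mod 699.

Using repeated squaring:
80^1 ≡ 80 (mod 699)
80^2 ≡ 80^2 = 6400 ≡ 109 (mod 699)
80^4 ≡ 109^2 = 11881 ≡ 697 (mod 699)
80^8 ≡ 697^2 = 485809 ≡ 4 (mod 699)
80^16 ≡ 4^2 = 16 (mod 699)
80^32 ≡ 16^2 = 256 (mod 699)
80^34 = 80^32 * 80^2 ≡ 256 * 109 (mod 699).
256 * 109 = 27904 ≡ 643 (mod 699).

643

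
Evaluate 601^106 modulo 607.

115

601^1 ≡ 601 (mod 607)
601^2 ≡ 601^2 = 361201 ≡ 36 (mod 607)
601^4 ≡ 36^2 = 1296 ≡ 82 (mod 607)
601^8 ≡ 82^2 = 6724 ≡ 47 (mod 607)
601^16 ≡ 47^2 = 2209 ≡ 388 (mod 607)
601^32 ≡ 388^2 = 150544 ≡ 8 (mod 607)
601^64 ≡ 8^2 = 64 (mod 607)
601^106 = 601^64 · 601^32 · 601^8 · 601^2 ≡ 64 · 8 · 47 · 36 (mod 607).
Accumulate the product:
64 · 8 = 512
512 · 47 = 24064 ≡ 391
391 · 36 = 14076 ≡ 115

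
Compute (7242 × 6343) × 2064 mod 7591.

7242 × 6343 = 45936006 ≡ 2865 (mod 7591)
2865 × 2064 = 5913360 ≡ 7562 (mod 7591)

7562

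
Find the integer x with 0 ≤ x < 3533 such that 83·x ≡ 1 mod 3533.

3533 = 42·83 + 47
83 = 1·47 + 36
47 = 1·36 + 11
36 = 3·11 + 3
11 = 3·3 + 2
3 = 1·2 + 1
2 = 2·1 + 0
gcd(83, 3533) = 1, so the inverse exists.
Bézout: 1 = −30·3533 + 1277·83.
So 83⁻¹ ≡ 1277 (mod 3533).

1277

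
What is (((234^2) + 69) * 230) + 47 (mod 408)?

149

(234)^2 ≡ 84 (mod 408)
84 + 69 = 153
153 * 230 = 35190 ≡ 102 (mod 408)
102 + 47 = 149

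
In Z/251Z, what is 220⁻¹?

Apply the Euclidean algorithm and back-substitute:
251 = 1·220 + 31
220 = 7·31 + 3
31 = 10·3 + 1
3 = 3·1 + 0
gcd(220, 251) = 1, so the inverse exists.
Bézout: 1 = 71·251 − 81·220.
So 220⁻¹ ≡ −81 ≡ 170 (mod 251).

170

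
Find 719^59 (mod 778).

77

By square-and-multiply:
59 in binary is 111011, i.e. 59 = 32 + 16 + 8 + 2 + 1.
719^1 ≡ 719 (mod 778)
719^2 ≡ 719^2 = 516961 ≡ 369 (mod 778)
719^4 ≡ 369^2 = 136161 ≡ 11 (mod 778)
719^8 ≡ 11^2 = 121 (mod 778)
719^16 ≡ 121^2 = 14641 ≡ 637 (mod 778)
719^32 ≡ 637^2 = 405769 ≡ 431 (mod 778)
719^59 = 719^32 × 719^16 × 719^8 × 719^2 × 719^1 ≡ 431 × 637 × 121 × 369 × 719 (mod 778).
Accumulate the product:
431 × 637 = 274547 ≡ 691
691 × 121 = 83611 ≡ 365
365 × 369 = 134685 ≡ 91
91 × 719 = 65429 ≡ 77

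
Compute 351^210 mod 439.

Using repeated squaring:
210 in binary is 11010010, i.e. 210 = 128 + 64 + 16 + 2.
351^1 ≡ 351 (mod 439)
351^2 ≡ 351^2 = 123201 ≡ 281 (mod 439)
351^4 ≡ 281^2 = 78961 ≡ 380 (mod 439)
351^8 ≡ 380^2 = 144400 ≡ 408 (mod 439)
351^16 ≡ 408^2 = 166464 ≡ 83 (mod 439)
351^32 ≡ 83^2 = 6889 ≡ 304 (mod 439)
351^64 ≡ 304^2 = 92416 ≡ 226 (mod 439)
351^128 ≡ 226^2 = 51076 ≡ 152 (mod 439)
351^210 = 351^128 * 351^64 * 351^16 * 351^2 ≡ 152 * 226 * 83 * 281 (mod 439).
Accumulate the product:
152 * 226 = 34352 ≡ 110
110 * 83 = 9130 ≡ 350
350 * 281 = 98350 ≡ 14

14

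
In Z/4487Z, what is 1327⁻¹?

4487 = 3*1327 + 506
1327 = 2*506 + 315
506 = 1*315 + 191
315 = 1*191 + 124
191 = 1*124 + 67
124 = 1*67 + 57
67 = 1*57 + 10
57 = 5*10 + 7
10 = 1*7 + 3
7 = 2*3 + 1
3 = 3*1 + 0
gcd(1327, 4487) = 1, so the inverse exists.
Back-substitute for 1:
1 = 1*7 − 2*3
  = −2*10 + 3*7
  = 3*57 − 17*10
  = −17*67 + 20*57
  = 20*124 − 37*67
  = −37*191 + 57*124
  = 57*315 − 94*191
  = −94*506 + 151*315
  = 151*1327 − 396*506
  = −396*4487 + 1339*1327
So 1327⁻¹ ≡ 1339 (mod 4487).

1339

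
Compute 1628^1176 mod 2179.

1628^1 ≡ 1628 (mod 2179)
1628^2 ≡ 1628^2 = 2650384 ≡ 720 (mod 2179)
1628^4 ≡ 720^2 = 518400 ≡ 1977 (mod 2179)
1628^8 ≡ 1977^2 = 3908529 ≡ 1582 (mod 2179)
1628^16 ≡ 1582^2 = 2502724 ≡ 1232 (mod 2179)
1628^32 ≡ 1232^2 = 1517824 ≡ 1240 (mod 2179)
1628^64 ≡ 1240^2 = 1537600 ≡ 1405 (mod 2179)
1628^128 ≡ 1405^2 = 1974025 ≡ 2030 (mod 2179)
1628^256 ≡ 2030^2 = 4120900 ≡ 411 (mod 2179)
1628^512 ≡ 411^2 = 168921 ≡ 1138 (mod 2179)
1628^1024 ≡ 1138^2 = 1295044 ≡ 718 (mod 2179)
1628^1176 = 1628^1024 · 1628^128 · 1628^16 · 1628^8 ≡ 718 · 2030 · 1232 · 1582 (mod 2179).
Accumulate the product:
718 · 2030 = 1457540 ≡ 1968
1968 · 1232 = 2424576 ≡ 1528
1528 · 1582 = 2417296 ≡ 785

785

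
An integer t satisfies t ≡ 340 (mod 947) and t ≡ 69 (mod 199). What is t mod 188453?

95987

947⁻¹ mod 199: 947*29 ≡ 1 (mod 199), so 947⁻¹ ≡ 29.
t = 340 + 947*((69 − 340)*29 mod 199) = 340 + 947*101 = 95987.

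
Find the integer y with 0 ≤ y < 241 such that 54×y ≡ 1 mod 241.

Run the extended Euclidean algorithm:
241 = 4·54 + 25
54 = 2·25 + 4
25 = 6·4 + 1
4 = 4·1 + 0
gcd(54, 241) = 1, so the inverse exists.
Bézout: 1 = 13·241 − 58·54.
So 54⁻¹ ≡ −58 ≡ 183 (mod 241).

183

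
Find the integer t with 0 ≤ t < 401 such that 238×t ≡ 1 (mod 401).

123

Run the extended Euclidean algorithm:
401 = 1·238 + 163
238 = 1·163 + 75
163 = 2·75 + 13
75 = 5·13 + 10
13 = 1·10 + 3
10 = 3·3 + 1
3 = 3·1 + 0
gcd(238, 401) = 1, so the inverse exists.
Back-substitute for 1:
1 = 1·10 − 3·3
  = −3·13 + 4·10
  = 4·75 − 23·13
  = −23·163 + 50·75
  = 50·238 − 73·163
  = −73·401 + 123·238
So 238⁻¹ ≡ 123 (mod 401).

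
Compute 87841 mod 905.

56

87841 = 97·905 + 56, so 87841 ≡ 56 (mod 905).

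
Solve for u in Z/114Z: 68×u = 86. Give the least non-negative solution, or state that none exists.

gcd(68, 114) = 2, and 2 | 86, so solutions exist.
Divide through by 2: 34×u mod 57 = 43.
34⁻¹ ≡ 52 (mod 57).
u ≡ 52×43 ≡ 13 (mod 57).
The smallest non-negative solution is u = 13.

13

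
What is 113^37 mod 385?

Using repeated squaring:
113^1 ≡ 113 (mod 385)
113^2 ≡ 113^2 = 12769 ≡ 64 (mod 385)
113^4 ≡ 64^2 = 4096 ≡ 246 (mod 385)
113^8 ≡ 246^2 = 60516 ≡ 71 (mod 385)
113^16 ≡ 71^2 = 5041 ≡ 36 (mod 385)
113^32 ≡ 36^2 = 1296 ≡ 141 (mod 385)
113^37 = 113^32 * 113^4 * 113^1 ≡ 141 * 246 * 113 (mod 385).
Accumulate the product:
141 * 246 = 34686 ≡ 36
36 * 113 = 4068 ≡ 218

218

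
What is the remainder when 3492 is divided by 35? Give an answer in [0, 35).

27

3492 = 99×35 + 27, so 3492 ≡ 27 (mod 35).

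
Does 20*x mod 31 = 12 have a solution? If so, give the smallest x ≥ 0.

13

gcd(20, 31) = 1, so a unique solution mod 31 exists.
20⁻¹ ≡ 14 (mod 31).
x ≡ 14*12 ≡ 13 (mod 31).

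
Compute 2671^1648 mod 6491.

4028

Using repeated squaring:
1648 in binary is 11001110000, i.e. 1648 = 1024 + 512 + 64 + 32 + 16.
2671^1 ≡ 2671 (mod 6491)
2671^2 ≡ 2671^2 = 7134241 ≡ 632 (mod 6491)
2671^4 ≡ 632^2 = 399424 ≡ 3473 (mod 6491)
2671^8 ≡ 3473^2 = 12061729 ≡ 1451 (mod 6491)
2671^16 ≡ 1451^2 = 2105401 ≡ 2317 (mod 6491)
2671^32 ≡ 2317^2 = 5368489 ≡ 432 (mod 6491)
2671^64 ≡ 432^2 = 186624 ≡ 4876 (mod 6491)
2671^128 ≡ 4876^2 = 23775376 ≡ 5334 (mod 6491)
2671^256 ≡ 5334^2 = 28451556 ≡ 1503 (mod 6491)
2671^512 ≡ 1503^2 = 2259009 ≡ 141 (mod 6491)
2671^1024 ≡ 141^2 = 19881 ≡ 408 (mod 6491)
2671^1648 = 2671^1024 * 2671^512 * 2671^64 * 2671^32 * 2671^16 ≡ 408 * 141 * 4876 * 432 * 2317 (mod 6491).
Accumulate the product:
408 * 141 = 57528 ≡ 5600
5600 * 4876 = 27305600 ≡ 4454
4454 * 432 = 1924128 ≡ 2792
2792 * 2317 = 6469064 ≡ 4028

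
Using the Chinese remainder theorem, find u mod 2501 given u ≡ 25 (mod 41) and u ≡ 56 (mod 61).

41⁻¹ mod 61: 41·3 ≡ 1 (mod 61), so 41⁻¹ ≡ 3.
u = 25 + 41·((56 − 25)·3 mod 61) = 25 + 41·32 = 1337.

1337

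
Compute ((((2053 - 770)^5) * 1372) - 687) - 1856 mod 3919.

2976

2053 - 770 = 1283
(1283)^5 ≡ 2332 (mod 3919)
2332 * 1372 = 3199504 ≡ 1600 (mod 3919)
1600 - 687 = 913
913 - 1856 = -943 ≡ 2976 (mod 3919)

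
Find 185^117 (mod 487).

392

By square-and-multiply:
117 in binary is 1110101, i.e. 117 = 64 + 32 + 16 + 4 + 1.
185^1 ≡ 185 (mod 487)
185^2 ≡ 185^2 = 34225 ≡ 135 (mod 487)
185^4 ≡ 135^2 = 18225 ≡ 206 (mod 487)
185^8 ≡ 206^2 = 42436 ≡ 67 (mod 487)
185^16 ≡ 67^2 = 4489 ≡ 106 (mod 487)
185^32 ≡ 106^2 = 11236 ≡ 35 (mod 487)
185^64 ≡ 35^2 = 1225 ≡ 251 (mod 487)
185^117 = 185^64 × 185^32 × 185^16 × 185^4 × 185^1 ≡ 251 × 35 × 106 × 206 × 185 (mod 487).
Accumulate the product:
251 × 35 = 8785 ≡ 19
19 × 106 = 2014 ≡ 66
66 × 206 = 13596 ≡ 447
447 × 185 = 82695 ≡ 392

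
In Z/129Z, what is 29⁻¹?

129 = 4*29 + 13
29 = 2*13 + 3
13 = 4*3 + 1
3 = 3*1 + 0
gcd(29, 129) = 1, so the inverse exists.
Bézout: 1 = 9*129 − 40*29.
So 29⁻¹ ≡ −40 ≡ 89 (mod 129).

89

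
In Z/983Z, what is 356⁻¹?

798

983 = 2×356 + 271
356 = 1×271 + 85
271 = 3×85 + 16
85 = 5×16 + 5
16 = 3×5 + 1
5 = 5×1 + 0
gcd(356, 983) = 1, so the inverse exists.
Back-substitute for 1:
1 = 1×16 − 3×5
  = −3×85 + 16×16
  = 16×271 − 51×85
  = −51×356 + 67×271
  = 67×983 − 185×356
So 356⁻¹ ≡ −185 ≡ 798 (mod 983).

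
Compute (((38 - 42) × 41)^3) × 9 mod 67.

38 - 42 = -4 ≡ 63 (mod 67)
63 × 41 = 2583 ≡ 37 (mod 67)
(37)^3 ≡ 1 (mod 67)
1 × 9 = 9

9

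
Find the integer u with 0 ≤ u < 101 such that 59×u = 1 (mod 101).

12

101 = 1*59 + 42
59 = 1*42 + 17
42 = 2*17 + 8
17 = 2*8 + 1
8 = 8*1 + 0
gcd(59, 101) = 1, so the inverse exists.
Bézout: 1 = −7*101 + 12*59.
So 59⁻¹ ≡ 12 (mod 101).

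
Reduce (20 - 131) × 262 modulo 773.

20 - 131 = -111 ≡ 662 (mod 773)
662 × 262 = 173444 ≡ 292 (mod 773)

292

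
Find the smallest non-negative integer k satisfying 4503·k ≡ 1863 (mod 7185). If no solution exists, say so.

gcd(4503, 7185) = 3, and 3 | 1863, so solutions exist.
Divide through by 3: 1501·k = 621 (mod 2395).
1501⁻¹ ≡ 726 (mod 2395).
k ≡ 726·621 ≡ 586 (mod 2395).
The smallest non-negative solution is k = 586.

586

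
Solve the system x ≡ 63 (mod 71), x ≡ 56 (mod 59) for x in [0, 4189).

1767

71⁻¹ mod 59: 71*5 ≡ 1 (mod 59), so 71⁻¹ ≡ 5.
x = 63 + 71*((56 − 63)*5 mod 59) = 63 + 71*24 = 1767.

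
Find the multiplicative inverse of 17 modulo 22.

22 = 1·17 + 5
17 = 3·5 + 2
5 = 2·2 + 1
2 = 2·1 + 0
gcd(17, 22) = 1, so the inverse exists.
Bézout: 1 = 7·22 − 9·17.
So 17⁻¹ ≡ −9 ≡ 13 (mod 22).

13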